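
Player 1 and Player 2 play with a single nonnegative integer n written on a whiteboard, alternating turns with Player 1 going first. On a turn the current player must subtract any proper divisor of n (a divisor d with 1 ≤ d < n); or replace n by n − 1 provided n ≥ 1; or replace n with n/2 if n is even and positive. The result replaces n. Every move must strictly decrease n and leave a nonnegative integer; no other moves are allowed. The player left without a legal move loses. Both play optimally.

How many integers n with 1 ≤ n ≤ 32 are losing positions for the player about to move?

15

Work bottom-up. With no move the player to move loses. Otherwise the position is W if at least one move leads to an L position for the opponent, and L if every move leads to a W.
n=0: no move → L
n=1: →0(L), so W
n=2: →1(W) only, which is W, so L
n=3: →2(L), so W
n=4: →2(L), so W
n=5: →4(W) only, which is W, so L
n=6: →5(L), so W
n=7: →6(W) only, which is W, so L
n=8: →7(L), so W
n=9: →6(W), 8(W) — all W, so L
n=10: →5(L), so W
n=11: →10(W) only, which is W, so L
n=12: →9(L), so W
n=13: →12(W) only, which is W, so L
n=14: →7(L), so W
n=15: →10(W), 12(W), 14(W) — all W, so L
n=16: →15(L), so W
n=17: →16(W) only, which is W, so L
n=18: →9(L), so W
n=19: →18(W) only, which is W, so L
n=20: →15(L), so W
n=21: →14(W), 18(W), 20(W) — all W, so L
n=22: →11(L), so W
n=23: →22(W) only, which is W, so L
n=24: →21(L), so W
n=25: →20(W), 24(W) — all W, so L
n=26: →13(L), so W
n=27: →18(W), 24(W), 26(W) — all W, so L
n=28: →21(L), so W
n=29: →28(W) only, which is W, so L
n=30: →15(L), so W
n=31: →30(W) only, which is W, so L
n=32: →31(L), so W
L entries with 1 ≤ n ≤ 32 (n=0 is outside the asked range and is not counted): n = 2, 5, 7, 9, 11, 13, 15, 17, 19, 21, 23, 25, 27, 29, 31; that makes 15.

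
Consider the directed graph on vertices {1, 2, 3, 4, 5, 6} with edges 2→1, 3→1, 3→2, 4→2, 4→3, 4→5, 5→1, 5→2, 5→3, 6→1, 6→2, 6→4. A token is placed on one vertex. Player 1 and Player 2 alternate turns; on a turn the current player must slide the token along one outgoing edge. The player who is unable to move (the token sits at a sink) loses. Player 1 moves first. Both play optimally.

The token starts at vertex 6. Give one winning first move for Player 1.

Label each position W (a win for the player to move) or L (a loss). A position with no legal move is L; any other position is W exactly when some move reaches an L, and L when every move reaches a W.
Every edge goes from a vertex to one that appears earlier in the order 1, 2, 3, 5, 4, 6, so processing vertices in that order labels each vertex after all of its successors.
1: no outgoing edge → L
2: W (go to 1, an L position)
3: W (go to 1, an L position)
5: W (go to 1, an L position)
4: L (options 5(W), 3(W), 2(W) are all W)
6: W (go to 4, an L position)
From 6, the L positions reachable in one move are: 4, 1. Any move reaching one of these is winning.

Move to 4.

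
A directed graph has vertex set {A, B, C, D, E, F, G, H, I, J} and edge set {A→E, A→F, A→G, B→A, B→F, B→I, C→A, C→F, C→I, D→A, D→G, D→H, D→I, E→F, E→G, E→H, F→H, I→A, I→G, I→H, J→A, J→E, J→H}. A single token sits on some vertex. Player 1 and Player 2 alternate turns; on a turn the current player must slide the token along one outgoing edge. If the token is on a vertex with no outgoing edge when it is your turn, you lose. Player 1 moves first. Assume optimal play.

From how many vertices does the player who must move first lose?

4

Work bottom-up. With no move the player to move loses. Otherwise the position is W if at least one move leads to an L position for the opponent, and L if every move leads to a W.
Every edge goes from a vertex to one that appears earlier in the order H, G, F, E, A, I, B, J, D, C, so processing vertices in that order labels each vertex after all of its successors.
H: no outgoing edge → L
G: no outgoing edge → L
F: reaches L-position H → W
E: reaches L-position G → W
A: reaches L-position G → W
I: reaches L-position G → W
B: only reaches I(W), A(W), F(W), all W → L
J: reaches L-position H → W
D: reaches L-position G → W
C: only reaches I(W), A(W), F(W), all W → L
The L vertices are B, C, G, H; that is 4 in all.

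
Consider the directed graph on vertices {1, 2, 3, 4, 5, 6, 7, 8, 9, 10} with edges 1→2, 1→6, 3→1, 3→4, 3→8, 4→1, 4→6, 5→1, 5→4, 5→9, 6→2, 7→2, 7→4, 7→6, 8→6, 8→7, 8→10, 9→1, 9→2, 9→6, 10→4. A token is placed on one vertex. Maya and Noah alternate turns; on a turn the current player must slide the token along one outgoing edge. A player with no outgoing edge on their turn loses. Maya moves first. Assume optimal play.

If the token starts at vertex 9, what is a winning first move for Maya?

Compute win/loss labels from the base case upward. A position with no move is L. Any other position is W if it can reach an L in one move, else L.
Every edge goes from a vertex to one that appears earlier in the order 2, 6, 1, 9, 4, 7, 10, 8, 5, 3, so processing vertices in that order labels each vertex after all of its successors.
2: no outgoing edge → L
6: reaches L-position 2 → W
1: reaches L-position 2 → W
9: reaches L-position 2 → W
4: only reaches 1(W), 6(W), all W → L
7: reaches L-position 4 → W
10: reaches L-position 4 → W
8: only reaches 10(W), 7(W), 6(W), all W → L
5: reaches L-position 4 → W
3: reaches L-position 8 → W
From 9, the L positions reachable in one move are: 2.

Move to 2.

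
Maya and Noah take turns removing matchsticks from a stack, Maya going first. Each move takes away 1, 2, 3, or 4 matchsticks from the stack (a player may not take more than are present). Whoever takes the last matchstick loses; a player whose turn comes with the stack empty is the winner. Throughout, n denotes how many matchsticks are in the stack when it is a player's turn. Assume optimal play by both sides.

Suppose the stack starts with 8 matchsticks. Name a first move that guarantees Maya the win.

Use the standard recursion: the mover wins at a terminal position; elsewhere, the mover wins exactly when some move hands the opponent an L position.
n=0: no move; the opponent has just taken the last matchstick and therefore loses → W
n=1: →0(W) only, which is W, so L
n=2: →1(L), so W
n=3: →1(L), so W
n=4: →1(L), so W
n=5: →1(L), so W
n=6: →5(W), 4(W), 3(W), 2(W) — all W, so L
n=7: →6(L), so W
n=8: →6(L), so W
From 8, the L positions reachable in one move are: 6.

Remove 2, leaving 6.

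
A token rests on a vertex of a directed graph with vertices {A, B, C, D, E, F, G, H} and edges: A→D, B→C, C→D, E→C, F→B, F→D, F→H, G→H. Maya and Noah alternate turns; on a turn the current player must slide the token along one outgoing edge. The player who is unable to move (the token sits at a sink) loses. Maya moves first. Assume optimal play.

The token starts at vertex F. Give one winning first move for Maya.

Move to B.

Build the W/L table. Terminal = L. A non-terminal position is W if it has a move to some L; otherwise it is L.
Every edge goes from a vertex to one that appears earlier in the order H, D, C, B, E, G, F, A, so processing vertices in that order labels each vertex after all of its successors.
H: no outgoing edge → L
D: no outgoing edge → L
C: can move to D, which is L ⇒ W
B: the only move is to C(W), a W ⇒ L
E: the only move is to C(W), a W ⇒ L
G: can move to H, which is L ⇒ W
F: can move to B, which is L ⇒ W
A: can move to D, which is L ⇒ W
From F, the L positions reachable in one move are: B, D, H. Any move reaching one of these is winning.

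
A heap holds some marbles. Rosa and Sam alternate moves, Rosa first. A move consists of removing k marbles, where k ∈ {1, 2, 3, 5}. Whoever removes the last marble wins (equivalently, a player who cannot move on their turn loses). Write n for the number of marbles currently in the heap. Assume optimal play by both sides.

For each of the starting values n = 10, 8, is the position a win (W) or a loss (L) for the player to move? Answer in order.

Positions with no move are L. A position that does have a move is losing for the player to move precisely when every available move leads to a winning position for the opponent. Fill in the labels:
n=0: no move → L
n=1: reaches L-position 0 → W
n=2: reaches L-position 0 → W
n=3: reaches L-position 0 → W
n=4: only reaches 3(W), 2(W), 1(W), all W → L
n=5: reaches L-position 4 → W
n=6: reaches L-position 4 → W
n=7: reaches L-position 4 → W
n=8: only reaches 7(W), 6(W), 5(W), 3(W), all W → L
n=9: reaches L-position 8 → W
n=10: reaches L-position 8 → W

10: W, 8: L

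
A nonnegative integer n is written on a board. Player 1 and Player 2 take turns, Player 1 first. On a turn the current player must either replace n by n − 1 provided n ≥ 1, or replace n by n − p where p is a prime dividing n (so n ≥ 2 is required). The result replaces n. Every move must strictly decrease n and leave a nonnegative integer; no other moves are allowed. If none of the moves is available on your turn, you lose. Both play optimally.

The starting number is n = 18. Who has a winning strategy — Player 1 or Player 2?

Label each position W (a win for the player to move) or L (a loss). A position with no legal move is L; any other position is W exactly when some move reaches an L, and L when every move reaches a W.
n=0: no move → L
n=1: W (go to 0, an L position)
n=2: W (go to 0, an L position)
n=3: W (go to 0, an L position)
n=4: L (options 2(W), 3(W) are all W)
n=5: W (go to 0, an L position)
n=6: W (go to 4, an L position)
n=7: W (go to 0, an L position)
n=8: L (options 6(W), 7(W) are all W)
n=9: W (go to 8, an L position)
n=10: W (go to 8, an L position)
n=11: W (go to 0, an L position)
n=12: L (options 9(W), 10(W), 11(W) are all W)
n=13: W (go to 0, an L position)
n=14: W (go to 12, an L position)
n=15: W (go to 12, an L position)
n=16: L (options 14(W), 15(W) are all W)
n=17: W (go to 0, an L position)
n=18: W (go to 16, an L position)
From 18 Player 1 can move to 16, reaching an L position.

Player 1 wins.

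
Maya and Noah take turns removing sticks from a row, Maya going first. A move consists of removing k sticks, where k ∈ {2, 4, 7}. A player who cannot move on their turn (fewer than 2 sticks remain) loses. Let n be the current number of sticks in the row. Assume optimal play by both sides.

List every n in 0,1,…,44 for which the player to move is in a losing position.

0, 1, 6, 9, 12, 15, 18, 21, 24, 27, 30, 33, 36, 39, 42

Work bottom-up. With no move the player to move loses. Otherwise the position is W if at least one move leads to an L position for the opponent, and L if every move leads to a W.
n=0: no move → L
n=1: no move → L
n=2: can move to 0, which is L ⇒ W
n=3: can move to 1, which is L ⇒ W
n=4: can move to 0, which is L ⇒ W
n=5: can move to 1, which is L ⇒ W
n=6: moves to 4(W), 2(W); every one is W ⇒ L
n=7: can move to 0, which is L ⇒ W
n=8: can move to 6, which is L ⇒ W
n=9: moves to 7(W), 5(W), 2(W); every one is W ⇒ L
n=10: can move to 6, which is L ⇒ W
n=11: can move to 9, which is L ⇒ W
n=12: moves to 10(W), 8(W), 5(W); every one is W ⇒ L
n=13: can move to 9, which is L ⇒ W
n=14: can move to 12, which is L ⇒ W
n=15: moves to 13(W), 11(W), 8(W); every one is W ⇒ L
n=16: can move to 12, which is L ⇒ W
n=17: can move to 15, which is L ⇒ W
n=18: moves to 16(W), 14(W), 11(W); every one is W ⇒ L
n=19: can move to 15, which is L ⇒ W
n=20: can move to 18, which is L ⇒ W
n=21: moves to 19(W), 17(W), 14(W); every one is W ⇒ L
n=22: can move to 18, which is L ⇒ W
n=23: can move to 21, which is L ⇒ W
n=24: moves to 22(W), 20(W), 17(W); every one is W ⇒ L
n=25: can move to 21, which is L ⇒ W
n=26: can move to 24, which is L ⇒ W
n=27: moves to 25(W), 23(W), 20(W); every one is W ⇒ L
n=28: can move to 24, which is L ⇒ W
n=29: can move to 27, which is L ⇒ W
n=30: moves to 28(W), 26(W), 23(W); every one is W ⇒ L
n=31: can move to 27, which is L ⇒ W
n=32: can move to 30, which is L ⇒ W
n=33: moves to 31(W), 29(W), 26(W); every one is W ⇒ L
n=34: can move to 30, which is L ⇒ W
n=35: can move to 33, which is L ⇒ W
n=36: moves to 34(W), 32(W), 29(W); every one is W ⇒ L
n=37: can move to 33, which is L ⇒ W
n=38: can move to 36, which is L ⇒ W
n=39: moves to 37(W), 35(W), 32(W); every one is W ⇒ L
n=40: can move to 36, which is L ⇒ W
n=41: can move to 39, which is L ⇒ W
n=42: moves to 40(W), 38(W), 35(W); every one is W ⇒ L
n=43: can move to 39, which is L ⇒ W
n=44: can move to 42, which is L ⇒ W
The losing starting values of n are exactly the entries labelled L in this table (15 of them).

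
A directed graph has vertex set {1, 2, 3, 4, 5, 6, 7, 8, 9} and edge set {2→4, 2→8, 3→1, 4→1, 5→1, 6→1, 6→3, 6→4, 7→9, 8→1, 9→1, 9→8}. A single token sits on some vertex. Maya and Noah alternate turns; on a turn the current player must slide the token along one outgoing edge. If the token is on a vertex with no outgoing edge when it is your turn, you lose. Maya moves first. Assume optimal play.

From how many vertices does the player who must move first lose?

Work bottom-up. With no move the player to move loses. Otherwise the position is W if at least one move leads to an L position for the opponent, and L if every move leads to a W.
Every edge goes from a vertex to one that appears earlier in the order 1, 4, 3, 6, 8, 2, 9, 7, 5, so processing vertices in that order labels each vertex after all of its successors.
1: no outgoing edge → L
4: W (go to 1, an L position)
3: W (go to 1, an L position)
6: W (go to 1, an L position)
8: W (go to 1, an L position)
2: L (options 8(W), 4(W) are all W)
9: W (go to 1, an L position)
7: L (sole option 9(W) is W)
5: W (go to 1, an L position)
The L vertices are 1, 2, 7; that is 3 in all.

3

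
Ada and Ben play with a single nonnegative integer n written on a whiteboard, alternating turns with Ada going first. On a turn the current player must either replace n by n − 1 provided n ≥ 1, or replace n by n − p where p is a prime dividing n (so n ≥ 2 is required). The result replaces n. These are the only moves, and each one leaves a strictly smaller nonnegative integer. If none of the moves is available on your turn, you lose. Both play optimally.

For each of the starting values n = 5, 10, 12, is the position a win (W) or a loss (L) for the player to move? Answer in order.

5: W, 10: W, 12: L

Positions with no move are L. A position that does have a move is losing for the player to move precisely when every available move leads to a winning position for the opponent. Fill in the labels:
n=0: no move → L
n=1: reaches L-position 0 → W
n=2: reaches L-position 0 → W
n=3: reaches L-position 0 → W
n=4: only reaches 2(W), 3(W), all W → L
n=5: reaches L-position 0 → W
n=6: reaches L-position 4 → W
n=7: reaches L-position 0 → W
n=8: only reaches 6(W), 7(W), all W → L
n=9: reaches L-position 8 → W
n=10: reaches L-position 8 → W
n=11: reaches L-position 0 → W
n=12: only reaches 9(W), 10(W), 11(W), all W → L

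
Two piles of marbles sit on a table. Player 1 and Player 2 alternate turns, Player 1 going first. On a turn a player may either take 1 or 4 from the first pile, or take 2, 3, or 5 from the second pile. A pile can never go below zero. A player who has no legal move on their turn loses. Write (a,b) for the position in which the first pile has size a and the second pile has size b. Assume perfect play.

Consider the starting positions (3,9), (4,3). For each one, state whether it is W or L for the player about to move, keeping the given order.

(3,9): L, (4,3): W

Compute win/loss labels from the base case upward. A position with no move is L. Any other position is W if it can reach an L in one move, else L.
No move ever increases a pile, so every position that can arise here has a ≤ 4 and b ≤ 9; it is enough to label the cells with 0 ≤ a ≤ 4 and 0 ≤ b ≤ 9.
Every move lowers a or b (never raises either), so fill the grid row by row in increasing a, and left to right within a row: each cell's successors are then already labelled.
      b=0  b=1  b=2  b=3  b=4  b=5  b=6  b=7  b=8  b=9
a=0:    L    L    W    W    W    W    W    L    L    W
a=1:    W    W    L    L    W    W    W    W    W    L
a=2:    L    L    W    W    W    W    W    L    L    W
a=3:    W    W    L    L    W    W    W    W    W    L
a=4:    W    W    W    W    L    L    W    W    W    W
Cells with no legal move (terminal, hence L): (0,0), (0,1).
The remaining L cells, each justified by listing all of its moves:
(0,7): →(0,5)(W), (0,4)(W), (0,2)(W) — all W, so L
(0,8): →(0,6)(W), (0,5)(W), (0,3)(W) — all W, so L
(1,2): →(0,2)(W), (1,0)(W) — all W, so L
(1,3): →(0,3)(W), (1,1)(W), (1,0)(W) — all W, so L
(1,9): →(0,9)(W), (1,7)(W), (1,6)(W), (1,4)(W) — all W, so L
(2,0): →(1,0)(W) only, which is W, so L
(2,1): →(1,1)(W) only, which is W, so L
(2,7): →(1,7)(W), (2,5)(W), (2,4)(W), (2,2)(W) — all W, so L
(2,8): →(1,8)(W), (2,6)(W), (2,5)(W), (2,3)(W) — all W, so L
(3,2): →(2,2)(W), (3,0)(W) — all W, so L
(3,3): →(2,3)(W), (3,1)(W), (3,0)(W) — all W, so L
(3,9): →(2,9)(W), (3,7)(W), (3,6)(W), (3,4)(W) — all W, so L
(4,4): →(3,4)(W), (0,4)(W), (4,2)(W), (4,1)(W) — all W, so L
(4,5): →(3,5)(W), (0,5)(W), (4,3)(W), (4,2)(W), (4,0)(W) — all W, so L
Every other cell has at least one move into one of the L cells above, so it is W.
(3,9): one of the L cells justified above, so L
(4,3): the move to (3,3) reaches an L cell, so W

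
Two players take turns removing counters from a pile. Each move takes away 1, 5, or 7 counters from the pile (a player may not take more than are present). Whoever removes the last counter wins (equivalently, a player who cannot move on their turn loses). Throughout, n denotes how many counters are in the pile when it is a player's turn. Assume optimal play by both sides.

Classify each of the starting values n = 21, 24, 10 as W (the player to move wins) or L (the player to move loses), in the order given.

Build the W/L table. Terminal = L. A non-terminal position is W if it has a move to some L; otherwise it is L.
n=0: no move → L
n=1: can move to 0, which is L ⇒ W
n=2: the only move is to 1(W), a W ⇒ L
n=3: can move to 2, which is L ⇒ W
n=4: the only move is to 3(W), a W ⇒ L
n=5: can move to 4, which is L ⇒ W
n=6: moves to 5(W), 1(W); every one is W ⇒ L
n=7: can move to 6, which is L ⇒ W
n=8: moves to 7(W), 3(W), 1(W); every one is W ⇒ L
n=9: can move to 8, which is L ⇒ W
n=10: moves to 9(W), 5(W), 3(W); every one is W ⇒ L
n=11: can move to 10, which is L ⇒ W
n=12: moves to 11(W), 7(W), 5(W); every one is W ⇒ L
n=13: can move to 12, which is L ⇒ W
n=14: moves to 13(W), 9(W), 7(W); every one is W ⇒ L
n=15: can move to 14, which is L ⇒ W
n=16: moves to 15(W), 11(W), 9(W); every one is W ⇒ L
n=17: can move to 16, which is L ⇒ W
n=18: moves to 17(W), 13(W), 11(W); every one is W ⇒ L
n=19: can move to 18, which is L ⇒ W
n=20: moves to 19(W), 15(W), 13(W); every one is W ⇒ L
n=21: can move to 20, which is L ⇒ W
n=22: moves to 21(W), 17(W), 15(W); every one is W ⇒ L
n=23: can move to 22, which is L ⇒ W
n=24: moves to 23(W), 19(W), 17(W); every one is W ⇒ L

21: W, 24: L, 10: L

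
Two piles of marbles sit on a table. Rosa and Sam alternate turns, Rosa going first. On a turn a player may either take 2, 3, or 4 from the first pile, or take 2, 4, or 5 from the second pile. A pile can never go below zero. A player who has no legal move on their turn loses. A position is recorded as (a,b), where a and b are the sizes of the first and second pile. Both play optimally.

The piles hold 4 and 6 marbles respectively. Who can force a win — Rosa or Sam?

Positions with no move are L. A position that does have a move is losing for the player to move precisely when every available move leads to a winning position for the opponent. Fill in the labels:
No move ever increases a pile, so every position that can arise here has a ≤ 4 and b ≤ 6; it is enough to label the cells with 0 ≤ a ≤ 4 and 0 ≤ b ≤ 6.
Every move lowers a or b (never raises either), so fill the grid row by row in increasing a, and left to right within a row: each cell's successors are then already labelled.
      b=0  b=1  b=2  b=3  b=4  b=5  b=6
a=0:    L    L    W    W    W    W    W
a=1:    L    L    W    W    W    W    W
a=2:    W    W    L    L    W    W    W
a=3:    W    W    L    L    W    W    W
a=4:    W    W    W    W    L    L    W
Cells with no legal move (terminal, hence L): (0,0), (0,1), (1,0), (1,1).
The remaining L cells, each justified by listing all of its moves:
(2,2): L (options (0,2)(W), (2,0)(W) are all W)
(2,3): L (options (0,3)(W), (2,1)(W) are all W)
(3,2): L (options (1,2)(W), (0,2)(W), (3,0)(W) are all W)
(3,3): L (options (1,3)(W), (0,3)(W), (3,1)(W) are all W)
(4,4): L (options (2,4)(W), (1,4)(W), (0,4)(W), (4,2)(W), (4,0)(W) are all W)
(4,5): L (options (2,5)(W), (1,5)(W), (0,5)(W), (4,3)(W), (4,1)(W), (4,0)(W) are all W)
Every other cell has at least one move into one of the L cells above, so it is W.
From (4,6) Rosa can move to (4,4), reaching an L position.

Rosa wins.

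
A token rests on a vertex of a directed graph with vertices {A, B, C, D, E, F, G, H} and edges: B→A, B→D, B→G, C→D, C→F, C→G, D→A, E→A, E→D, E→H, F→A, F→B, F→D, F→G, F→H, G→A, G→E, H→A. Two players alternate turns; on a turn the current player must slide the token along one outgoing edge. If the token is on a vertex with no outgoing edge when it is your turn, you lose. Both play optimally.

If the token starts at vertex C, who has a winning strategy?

Use the standard recursion: the mover loses at a terminal position; elsewhere, the mover wins exactly when some move hands the opponent an L position.
Every edge goes from a vertex to one that appears earlier in the order A, D, H, E, G, B, F, C, so processing vertices in that order labels each vertex after all of its successors.
A: no outgoing edge → L
D: reaches L-position A → W
H: reaches L-position A → W
E: reaches L-position A → W
G: reaches L-position A → W
B: reaches L-position A → W
F: reaches L-position A → W
C: only reaches F(W), G(W), D(W), all W → L
The starting position C is L: whatever the player to move does, the opponent receives a W position.

The second player wins.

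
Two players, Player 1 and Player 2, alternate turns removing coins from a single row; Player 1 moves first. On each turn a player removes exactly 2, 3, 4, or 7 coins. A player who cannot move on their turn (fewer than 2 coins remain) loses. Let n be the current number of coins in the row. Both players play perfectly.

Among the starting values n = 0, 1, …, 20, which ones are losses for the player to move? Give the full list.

0, 1, 6, 11, 12, 17

Use the standard recursion: the mover loses at a terminal position; elsewhere, the mover wins exactly when some move hands the opponent an L position.
n=0: no move → L
n=1: no move → L
n=2: W (go to 0, an L position)
n=3: W (go to 1, an L position)
n=4: W (go to 1, an L position)
n=5: W (go to 1, an L position)
n=6: L (options 4(W), 3(W), 2(W) are all W)
n=7: W (go to 0, an L position)
n=8: W (go to 6, an L position)
n=9: W (go to 6, an L position)
n=10: W (go to 6, an L position)
n=11: L (options 9(W), 8(W), 7(W), 4(W) are all W)
n=12: L (options 10(W), 9(W), 8(W), 5(W) are all W)
n=13: W (go to 11, an L position)
n=14: W (go to 12, an L position)
n=15: W (go to 12, an L position)
n=16: W (go to 12, an L position)
n=17: L (options 15(W), 14(W), 13(W), 10(W) are all W)
n=18: W (go to 11, an L position)
n=19: W (go to 17, an L position)
n=20: W (go to 17, an L position)
Reading off the rows marked L gives the requested list; there are 6 such values of n.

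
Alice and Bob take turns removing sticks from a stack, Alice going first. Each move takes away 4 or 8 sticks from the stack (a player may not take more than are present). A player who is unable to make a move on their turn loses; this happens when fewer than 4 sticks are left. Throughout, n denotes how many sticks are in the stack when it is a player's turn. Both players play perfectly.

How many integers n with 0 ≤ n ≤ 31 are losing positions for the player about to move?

Classify positions by backward induction: terminal positions (no move available) are L. From any other position, the mover wins iff some move reaches an L.
n=0: no move → L
n=1: no move → L
n=2: no move → L
n=3: no move → L
n=4: can move to 0, which is L ⇒ W
n=5: can move to 1, which is L ⇒ W
n=6: can move to 2, which is L ⇒ W
n=7: can move to 3, which is L ⇒ W
n=8: can move to 0, which is L ⇒ W
n=9: can move to 1, which is L ⇒ W
n=10: can move to 2, which is L ⇒ W
n=11: can move to 3, which is L ⇒ W
n=12: moves to 8(W), 4(W); every one is W ⇒ L
n=13: moves to 9(W), 5(W); every one is W ⇒ L
n=14: moves to 10(W), 6(W); every one is W ⇒ L
n=15: moves to 11(W), 7(W); every one is W ⇒ L
n=16: can move to 12, which is L ⇒ W
n=17: can move to 13, which is L ⇒ W
n=18: can move to 14, which is L ⇒ W
n=19: can move to 15, which is L ⇒ W
n=20: can move to 12, which is L ⇒ W
n=21: can move to 13, which is L ⇒ W
n=22: can move to 14, which is L ⇒ W
n=23: can move to 15, which is L ⇒ W
n=24: moves to 20(W), 16(W); every one is W ⇒ L
n=25: moves to 21(W), 17(W); every one is W ⇒ L
n=26: moves to 22(W), 18(W); every one is W ⇒ L
n=27: moves to 23(W), 19(W); every one is W ⇒ L
n=28: can move to 24, which is L ⇒ W
n=29: can move to 25, which is L ⇒ W
n=30: can move to 26, which is L ⇒ W
n=31: can move to 27, which is L ⇒ W
L entries with 0 ≤ n ≤ 31: n = 0, 1, 2, 3, 12, 13, 14, 15, 24, 25, 26, 27; that makes 12.

12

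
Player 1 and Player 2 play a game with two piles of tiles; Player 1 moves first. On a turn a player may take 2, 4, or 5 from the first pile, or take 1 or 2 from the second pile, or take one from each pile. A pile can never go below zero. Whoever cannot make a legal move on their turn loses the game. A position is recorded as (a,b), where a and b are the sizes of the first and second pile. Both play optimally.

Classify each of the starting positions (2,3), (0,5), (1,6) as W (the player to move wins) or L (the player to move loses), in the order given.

Label each position W (a win for the player to move) or L (a loss). A position with no legal move is L; any other position is W exactly when some move reaches an L, and L when every move reaches a W.
No move ever increases a pile, so every position that can arise here has a ≤ 2 and b ≤ 6; it is enough to label the cells with 0 ≤ a ≤ 2 and 0 ≤ b ≤ 6.
Every move lowers a or b (never raises either), so fill the grid row by row in increasing a, and left to right within a row: each cell's successors are then already labelled.
      b=0  b=1  b=2  b=3  b=4  b=5  b=6
a=0:    L    W    W    L    W    W    L
a=1:    L    W    W    L    W    W    L
a=2:    W    W    L    W    W    L    W
Cells with no legal move (terminal, hence L): (0,0), (1,0).
The remaining L cells, each justified by listing all of its moves:
(0,3): only reaches (0,2)(W), (0,1)(W), all W → L
(0,6): only reaches (0,5)(W), (0,4)(W), all W → L
(1,3): only reaches (1,2)(W), (1,1)(W), (0,2)(W), all W → L
(1,6): only reaches (1,5)(W), (1,4)(W), (0,5)(W), all W → L
(2,2): only reaches (0,2)(W), (2,1)(W), (2,0)(W), (1,1)(W), all W → L
(2,5): only reaches (0,5)(W), (2,4)(W), (2,3)(W), (1,4)(W), all W → L
Every other cell has at least one move into one of the L cells above, so it is W.
(2,3): the move to (0,3) reaches an L cell, so W
(0,5): the move to (0,3) reaches an L cell, so W
(1,6): one of the L cells justified above, so L

(2,3): W, (0,5): W, (1,6): L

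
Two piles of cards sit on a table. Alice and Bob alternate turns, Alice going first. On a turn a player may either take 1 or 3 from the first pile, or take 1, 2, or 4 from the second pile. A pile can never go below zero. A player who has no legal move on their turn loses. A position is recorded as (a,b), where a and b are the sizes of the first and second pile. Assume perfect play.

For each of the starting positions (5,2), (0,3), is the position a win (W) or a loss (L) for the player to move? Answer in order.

Classify positions by backward induction: terminal positions (no move available) are L. From any other position, the mover wins iff some move reaches an L.
No move ever increases a pile, so every position that can arise here has a ≤ 5 and b ≤ 3; it is enough to label the cells with 0 ≤ a ≤ 5 and 0 ≤ b ≤ 3.
Every move lowers a or b (never raises either), so fill the grid row by row in increasing a, and left to right within a row: each cell's successors are then already labelled.
      b=0  b=1  b=2  b=3
a=0:    L    W    W    L
a=1:    W    L    W    W
a=2:    L    W    W    L
a=3:    W    L    W    W
a=4:    L    W    W    L
a=5:    W    L    W    W
Cells with no legal move (terminal, hence L): (0,0).
The remaining L cells, each justified by listing all of its moves:
(0,3): moves to (0,2)(W), (0,1)(W); every one is W ⇒ L
(1,1): moves to (0,1)(W), (1,0)(W); every one is W ⇒ L
(2,0): the only move is to (1,0)(W), a W ⇒ L
(2,3): moves to (1,3)(W), (2,2)(W), (2,1)(W); every one is W ⇒ L
(3,1): moves to (2,1)(W), (0,1)(W), (3,0)(W); every one is W ⇒ L
(4,0): moves to (3,0)(W), (1,0)(W); every one is W ⇒ L
(4,3): moves to (3,3)(W), (1,3)(W), (4,2)(W), (4,1)(W); every one is W ⇒ L
(5,1): moves to (4,1)(W), (2,1)(W), (5,0)(W); every one is W ⇒ L
Every other cell has at least one move into one of the L cells above, so it is W.
(5,2): the move to (5,1) reaches an L cell, so W
(0,3): one of the L cells justified above, so L

(5,2): W, (0,3): L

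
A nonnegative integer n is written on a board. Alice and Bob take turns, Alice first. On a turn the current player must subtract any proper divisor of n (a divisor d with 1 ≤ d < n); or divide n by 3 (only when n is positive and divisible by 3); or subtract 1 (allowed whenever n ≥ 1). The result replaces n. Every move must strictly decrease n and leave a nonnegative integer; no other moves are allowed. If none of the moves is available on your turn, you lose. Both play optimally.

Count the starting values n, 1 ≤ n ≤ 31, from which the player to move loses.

12

Work bottom-up. With no move the player to move loses. Otherwise the position is W if at least one move leads to an L position for the opponent, and L if every move leads to a W.
n=0: no move → L
n=1: reaches L-position 0 → W
n=2: only reaches 1(W), which is W → L
n=3: reaches L-position 2 → W
n=4: reaches L-position 2 → W
n=5: only reaches 4(W), which is W → L
n=6: reaches L-position 2 → W
n=7: only reaches 6(W), which is W → L
n=8: reaches L-position 7 → W
n=9: only reaches 3(W), 6(W), 8(W), all W → L
n=10: reaches L-position 5 → W
n=11: only reaches 10(W), which is W → L
n=12: reaches L-position 9 → W
n=13: only reaches 12(W), which is W → L
n=14: reaches L-position 7 → W
n=15: reaches L-position 5 → W
n=16: only reaches 8(W), 12(W), 14(W), 15(W), all W → L
n=17: reaches L-position 16 → W
n=18: reaches L-position 9 → W
n=19: only reaches 18(W), which is W → L
n=20: reaches L-position 16 → W
n=21: reaches L-position 7 → W
n=22: reaches L-position 11 → W
n=23: only reaches 22(W), which is W → L
n=24: reaches L-position 16 → W
n=25: only reaches 20(W), 24(W), all W → L
n=26: reaches L-position 13 → W
n=27: reaches L-position 9 → W
n=28: only reaches 14(W), 21(W), 24(W), 26(W), 27(W), all W → L
n=29: reaches L-position 28 → W
n=30: reaches L-position 25 → W
n=31: only reaches 30(W), which is W → L
L entries with 1 ≤ n ≤ 31 (n=0 is outside the asked range and is not counted): n = 2, 5, 7, 9, 11, 13, 16, 19, 23, 25, 28, 31; that makes 12.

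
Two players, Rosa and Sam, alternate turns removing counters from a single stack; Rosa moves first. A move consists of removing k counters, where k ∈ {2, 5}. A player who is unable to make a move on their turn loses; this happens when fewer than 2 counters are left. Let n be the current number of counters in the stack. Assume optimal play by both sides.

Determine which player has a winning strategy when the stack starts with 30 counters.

Classify positions by backward induction: terminal positions (no move available) are L. From any other position, the mover wins iff some move reaches an L.
n=0: no move → L
n=1: no move → L
n=2: →0(L), so W
n=3: →1(L), so W
n=4: →2(W) only, which is W, so L
n=5: →0(L), so W
n=6: →4(L), so W
n=7: →5(W), 2(W) — all W, so L
n=8: →6(W), 3(W) — all W, so L
n=9: →7(L), so W
n=10: →8(L), so W
n=11: →9(W), 6(W) — all W, so L
n=12: →7(L), so W
n=13: →11(L), so W
n=14: →12(W), 9(W) — all W, so L
n=15: →13(W), 10(W) — all W, so L
n=16: →14(L), so W
n=17: →15(L), so W
n=18: →16(W), 13(W) — all W, so L
n=19: →14(L), so W
n=20: →18(L), so W
n=21: →19(W), 16(W) — all W, so L
n=22: →20(W), 17(W) — all W, so L
n=23: →21(L), so W
n=24: →22(L), so W
n=25: →23(W), 20(W) — all W, so L
n=26: →21(L), so W
n=27: →25(L), so W
n=28: →26(W), 23(W) — all W, so L
n=29: →27(W), 24(W) — all W, so L
n=30: →28(L), so W
The starting position 30 is W: Rosa should remove 2, leaving 28, handing over an L position.

Rosa wins.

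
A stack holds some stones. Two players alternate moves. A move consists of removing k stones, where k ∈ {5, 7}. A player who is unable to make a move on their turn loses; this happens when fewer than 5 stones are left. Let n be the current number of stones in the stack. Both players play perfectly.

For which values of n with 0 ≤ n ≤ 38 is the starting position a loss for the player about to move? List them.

0, 1, 2, 3, 4, 12, 13, 14, 15, 16, 24, 25, 26, 27, 28, 36, 37, 38

Label each position W (a win for the player to move) or L (a loss). A position with no legal move is L; any other position is W exactly when some move reaches an L, and L when every move reaches a W.
n=0: no move → L
n=1: no move → L
n=2: no move → L
n=3: no move → L
n=4: no move → L
n=5: reaches L-position 0 → W
n=6: reaches L-position 1 → W
n=7: reaches L-position 2 → W
n=8: reaches L-position 3 → W
n=9: reaches L-position 4 → W
n=10: reaches L-position 3 → W
n=11: reaches L-position 4 → W
n=12: only reaches 7(W), 5(W), all W → L
n=13: only reaches 8(W), 6(W), all W → L
n=14: only reaches 9(W), 7(W), all W → L
n=15: only reaches 10(W), 8(W), all W → L
n=16: only reaches 11(W), 9(W), all W → L
n=17: reaches L-position 12 → W
n=18: reaches L-position 13 → W
n=19: reaches L-position 14 → W
n=20: reaches L-position 15 → W
n=21: reaches L-position 16 → W
n=22: reaches L-position 15 → W
n=23: reaches L-position 16 → W
n=24: only reaches 19(W), 17(W), all W → L
n=25: only reaches 20(W), 18(W), all W → L
n=26: only reaches 21(W), 19(W), all W → L
n=27: only reaches 22(W), 20(W), all W → L
n=28: only reaches 23(W), 21(W), all W → L
n=29: reaches L-position 24 → W
n=30: reaches L-position 25 → W
n=31: reaches L-position 26 → W
n=32: reaches L-position 27 → W
n=33: reaches L-position 28 → W
n=34: reaches L-position 27 → W
n=35: reaches L-position 28 → W
n=36: only reaches 31(W), 29(W), all W → L
n=37: only reaches 32(W), 30(W), all W → L
n=38: only reaches 33(W), 31(W), all W → L
Reading off the rows marked L gives the requested list; there are 18 such values of n.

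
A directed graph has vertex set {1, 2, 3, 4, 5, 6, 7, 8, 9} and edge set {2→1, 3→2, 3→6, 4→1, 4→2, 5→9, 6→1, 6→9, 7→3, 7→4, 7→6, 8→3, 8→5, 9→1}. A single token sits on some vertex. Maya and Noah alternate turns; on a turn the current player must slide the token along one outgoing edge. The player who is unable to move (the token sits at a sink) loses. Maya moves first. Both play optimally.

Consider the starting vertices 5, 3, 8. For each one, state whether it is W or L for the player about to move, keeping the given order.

5: L, 3: L, 8: W

Positions with no move are L. A position that does have a move is losing for the player to move precisely when every available move leads to a winning position for the opponent. Fill in the labels:
Every edge goes from a vertex to one that appears earlier in the order 1, 9, 6, 2, 5, 4, 3, 7, 8, so processing vertices in that order labels each vertex after all of its successors.
1: no outgoing edge → L
9: can move to 1, which is L ⇒ W
6: can move to 1, which is L ⇒ W
2: can move to 1, which is L ⇒ W
5: the only move is to 9(W), a W ⇒ L
4: can move to 1, which is L ⇒ W
3: moves to 2(W), 6(W); every one is W ⇒ L
7: can move to 3, which is L ⇒ W
8: can move to 3, which is L ⇒ W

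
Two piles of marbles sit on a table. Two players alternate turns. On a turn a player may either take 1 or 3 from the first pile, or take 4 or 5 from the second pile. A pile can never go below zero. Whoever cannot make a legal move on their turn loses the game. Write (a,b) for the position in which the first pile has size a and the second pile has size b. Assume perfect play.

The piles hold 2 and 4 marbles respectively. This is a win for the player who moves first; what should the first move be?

Move to (1,4).

Positions with no move are L. A position that does have a move is losing for the player to move precisely when every available move leads to a winning position for the opponent. Fill in the labels:
No move ever increases a pile, so every position that can arise here has a ≤ 2 and b ≤ 4; it is enough to label the cells with 0 ≤ a ≤ 2 and 0 ≤ b ≤ 4.
Every move lowers a or b (never raises either), so fill the grid row by row in increasing a, and left to right within a row: each cell's successors are then already labelled.
      b=0  b=1  b=2  b=3  b=4
a=0:    L    L    L    L    W
a=1:    W    W    W    W    L
a=2:    L    L    L    L    W
Cells with no legal move (terminal, hence L): (0,0), (0,1), (0,2), (0,3).
The remaining L cells, each justified by listing all of its moves:
(1,4): only reaches (0,4)(W), (1,0)(W), all W → L
(2,0): only reaches (1,0)(W), which is W → L
(2,1): only reaches (1,1)(W), which is W → L
(2,2): only reaches (1,2)(W), which is W → L
(2,3): only reaches (1,3)(W), which is W → L
Every other cell has at least one move into one of the L cells above, so it is W.
From (2,4), the L positions reachable in one move are: (1,4), (2,0). Any move reaching one of these is winning.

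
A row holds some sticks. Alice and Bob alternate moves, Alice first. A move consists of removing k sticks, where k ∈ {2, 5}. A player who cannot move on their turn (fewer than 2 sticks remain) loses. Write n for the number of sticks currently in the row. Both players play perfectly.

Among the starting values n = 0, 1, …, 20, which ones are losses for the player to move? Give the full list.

Classify positions by backward induction: terminal positions (no move available) are L. From any other position, the mover wins iff some move reaches an L.
n=0: no move → L
n=1: no move → L
n=2: reaches L-position 0 → W
n=3: reaches L-position 1 → W
n=4: only reaches 2(W), which is W → L
n=5: reaches L-position 0 → W
n=6: reaches L-position 4 → W
n=7: only reaches 5(W), 2(W), all W → L
n=8: only reaches 6(W), 3(W), all W → L
n=9: reaches L-position 7 → W
n=10: reaches L-position 8 → W
n=11: only reaches 9(W), 6(W), all W → L
n=12: reaches L-position 7 → W
n=13: reaches L-position 11 → W
n=14: only reaches 12(W), 9(W), all W → L
n=15: only reaches 13(W), 10(W), all W → L
n=16: reaches L-position 14 → W
n=17: reaches L-position 15 → W
n=18: only reaches 16(W), 13(W), all W → L
n=19: reaches L-position 14 → W
n=20: reaches L-position 18 → W
The losing starting values of n are exactly the entries labelled L in this table (9 of them).

0, 1, 4, 7, 8, 11, 14, 15, 18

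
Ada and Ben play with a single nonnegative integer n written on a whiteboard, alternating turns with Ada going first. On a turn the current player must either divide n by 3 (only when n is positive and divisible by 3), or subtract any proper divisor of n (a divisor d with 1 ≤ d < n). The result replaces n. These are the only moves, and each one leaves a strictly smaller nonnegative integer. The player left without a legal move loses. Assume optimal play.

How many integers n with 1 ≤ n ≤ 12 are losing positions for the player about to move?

Build the W/L table. Terminal = L. A non-terminal position is W if it has a move to some L; otherwise it is L.
n=0: no move → L
n=1: no move → L
n=2: can move to 1, which is L ⇒ W
n=3: can move to 1, which is L ⇒ W
n=4: moves to 2(W), 3(W); every one is W ⇒ L
n=5: can move to 4, which is L ⇒ W
n=6: can move to 4, which is L ⇒ W
n=7: the only move is to 6(W), a W ⇒ L
n=8: can move to 4, which is L ⇒ W
n=9: moves to 3(W), 6(W), 8(W); every one is W ⇒ L
n=10: can move to 9, which is L ⇒ W
n=11: the only move is to 10(W), a W ⇒ L
n=12: can move to 4, which is L ⇒ W
L entries with 1 ≤ n ≤ 12 (n=0 is outside the asked range and is not counted): n = 1, 4, 7, 9, 11; that makes 5.

5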